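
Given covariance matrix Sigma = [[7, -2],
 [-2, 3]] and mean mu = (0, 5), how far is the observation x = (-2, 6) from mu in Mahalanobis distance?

Step 1 — centre the observation: (x - mu) = (-2, 1).

Step 2 — invert Sigma. det(Sigma) = 7·3 - (-2)² = 17.
  Sigma^{-1} = (1/det) · [[d, -b], [-b, a]] = [[0.1765, 0.1176],
 [0.1176, 0.4118]].

Step 3 — form the quadratic (x - mu)^T · Sigma^{-1} · (x - mu):
  Sigma^{-1} · (x - mu) = (-0.2353, 0.1765).
  (x - mu)^T · [Sigma^{-1} · (x - mu)] = (-2)·(-0.2353) + (1)·(0.1765) = 0.6471.

Step 4 — take square root: d = √(0.6471) ≈ 0.8044.

d(x, mu) = √(0.6471) ≈ 0.8044


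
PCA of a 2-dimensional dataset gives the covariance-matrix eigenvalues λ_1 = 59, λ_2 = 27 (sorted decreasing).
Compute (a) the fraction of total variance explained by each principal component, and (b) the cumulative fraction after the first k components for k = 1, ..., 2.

Step 1 — total variance = trace(Sigma) = Σ λ_i = 59 + 27 = 86.

Step 2 — fraction explained by component i = λ_i / Σ λ:
  PC1: 59/86 = 0.686
  PC2: 27/86 = 0.314

Step 3 — cumulative fraction after k components = (λ_1 + ... + λ_k) / Σ λ:
  k = 1: 59/86 = 0.686
  k = 2: (59 + 27)/86 = 86/86 = 1

Summary (fraction, with percent):

explained: PC1 0.686 (68.6%), PC2 0.314 (31.4%);  cumulative: 0.686, 1


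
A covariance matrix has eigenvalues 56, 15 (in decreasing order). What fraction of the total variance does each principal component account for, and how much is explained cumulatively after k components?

Step 1 — total variance = trace(Sigma) = Σ λ_i = 56 + 15 = 71.

Step 2 — fraction explained by component i = λ_i / Σ λ:
  PC1: 56/71 = 0.7887
  PC2: 15/71 = 0.2113

Step 3 — cumulative fraction after k components = (λ_1 + ... + λ_k) / Σ λ:
  k = 1: 56/71 = 0.7887
  k = 2: (56 + 15)/71 = 71/71 = 1

Summary (fraction, with percent):

explained: PC1 0.7887 (78.87%), PC2 0.2113 (21.13%);  cumulative: 0.7887, 1


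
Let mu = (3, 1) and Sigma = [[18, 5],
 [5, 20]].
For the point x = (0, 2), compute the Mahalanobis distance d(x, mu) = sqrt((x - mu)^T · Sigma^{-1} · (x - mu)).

Step 1 — centre the observation: (x - mu) = (-3, 1).

Step 2 — invert Sigma. det(Sigma) = 18·20 - (5)² = 335.
  Sigma^{-1} = (1/det) · [[d, -b], [-b, a]] = [[0.0597, -0.0149],
 [-0.0149, 0.0537]].

Step 3 — form the quadratic (x - mu)^T · Sigma^{-1} · (x - mu):
  Sigma^{-1} · (x - mu) = (-0.194, 0.0985).
  (x - mu)^T · [Sigma^{-1} · (x - mu)] = (-3)·(-0.194) + (1)·(0.0985) = 0.6806.

Step 4 — take square root: d = √(0.6806) ≈ 0.825.

d(x, mu) = √(0.6806) ≈ 0.825


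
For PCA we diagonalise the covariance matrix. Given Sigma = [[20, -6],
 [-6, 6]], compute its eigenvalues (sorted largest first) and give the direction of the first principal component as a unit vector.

Step 1 — characteristic polynomial of 2×2 Sigma:
  det(Sigma - λI) = λ² - trace · λ + det = 0.
  trace = 20 + 6 = 26, det = 20·6 - (-6)² = 84.
Step 2 — discriminant:
  Δ = trace² - 4·det = 676 - 336 = 340.
Step 3 — eigenvalues:
  λ = (trace ± √Δ)/2 = (26 ± 18.4391)/2,
  λ_1 = 22.2195,  λ_2 = 3.7805.

Step 4 — unit eigenvector for λ_1: solve (Sigma - λ_1 I)v = 0. First row:
  (20 - 22.2195)·v_x + (-6)·v_y = 0, i.e. (-2.2195)·v_x + (-6)·v_y = 0,
  so v ∝ (b, λ_1 - a) = (-6, 2.2195); multiply by -1 so the first entry is positive: u = (6, -2.2195).
  ||u|| = √((6)² + (-2.2195)²) = √(40.9264) ≈ 6.3974,
  v_1 = u/||u|| ≈ (0.9379, -0.3469) (||v_1|| = 1).

λ_1 = 22.2195,  λ_2 = 3.7805;  v_1 ≈ (0.9379, -0.3469)


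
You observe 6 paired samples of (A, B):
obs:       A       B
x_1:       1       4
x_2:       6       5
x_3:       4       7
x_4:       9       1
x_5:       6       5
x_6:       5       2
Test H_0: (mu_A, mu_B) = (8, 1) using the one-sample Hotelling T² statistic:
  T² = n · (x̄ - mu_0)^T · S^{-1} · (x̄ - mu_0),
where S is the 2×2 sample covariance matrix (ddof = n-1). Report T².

Step 1 — sample mean vector:
  mean(A) = (1 + 6 + 4 + 9 + 6 + 5) / 6 = 31/6 = 5.1667
  mean(B) = (4 + 5 + 7 + 1 + 5 + 2) / 6 = 24/6 = 4
  x̄ = (5.1667, 4),  deviation x̄ - mu_0 = (5.1667, 4) - (8, 1) = (-2.8333, 3).

Step 2 — sample covariance matrix, S[i,j] = (1/(n-1)) · Σ_k (x_{k,i} - mean_i) · (x_{k,j} - mean_j), divisor n-1 = 5:
  S[A,A] = ((-4.1667)·(-4.1667) + (0.8333)·(0.8333) + (-1.1667)·(-1.1667) + (3.8333)·(3.8333) + (0.8333)·(0.8333) + (-0.1667)·(-0.1667)) / 5 = 34.8333/5 = 6.9667
  S[A,B] = ((-4.1667)·(0) + (0.8333)·(1) + (-1.1667)·(3) + (3.8333)·(-3) + (0.8333)·(1) + (-0.1667)·(-2)) / 5 = -13/5 = -2.6
  S[B,B] = ((0)·(0) + (1)·(1) + (3)·(3) + (-3)·(-3) + (1)·(1) + (-2)·(-2)) / 5 = 24/5 = 4.8
  S = [[6.9667, -2.6],
 [-2.6, 4.8]].

Step 3 — invert S. det(S) = 6.9667·4.8 - (-2.6)² = 26.68.
  S^{-1} = (1/det) · [[d, -b], [-b, a]] = [[0.1799, 0.0975],
 [0.0975, 0.2611]].

Step 4 — quadratic form (x̄ - mu_0)^T · S^{-1} · (x̄ - mu_0):
  S^{-1} · (x̄ - mu_0) = (-0.2174, 0.5072),
  (x̄ - mu_0)^T · [...] = (-2.8333)·(-0.2174) + (3)·(0.5072) = 2.1377.

Step 5 — scale by n: T² = 6 · 2.1377 = 12.8261.

T² ≈ 12.8261


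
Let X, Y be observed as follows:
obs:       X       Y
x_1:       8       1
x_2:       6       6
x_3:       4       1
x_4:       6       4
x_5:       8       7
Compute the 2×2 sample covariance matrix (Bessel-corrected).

Step 1 — column means:
  mean(X) = (8 + 6 + 4 + 6 + 8) / 5 = 32/5 = 6.4
  mean(Y) = (1 + 6 + 1 + 4 + 7) / 5 = 19/5 = 3.8

Step 2 — sample covariance S[i,j] = (1/(n-1)) · Σ_k (x_{k,i} - mean_i) · (x_{k,j} - mean_j), with n-1 = 4.
  S[X,X] = ((1.6)·(1.6) + (-0.4)·(-0.4) + (-2.4)·(-2.4) + (-0.4)·(-0.4) + (1.6)·(1.6)) / 4 = 11.2/4 = 2.8
  S[X,Y] = ((1.6)·(-2.8) + (-0.4)·(2.2) + (-2.4)·(-2.8) + (-0.4)·(0.2) + (1.6)·(3.2)) / 4 = 6.4/4 = 1.6
  S[Y,Y] = ((-2.8)·(-2.8) + (2.2)·(2.2) + (-2.8)·(-2.8) + (0.2)·(0.2) + (3.2)·(3.2)) / 4 = 30.8/4 = 7.7

S is symmetric (S[j,i] = S[i,j]). Assembling:

S = [[2.8, 1.6],
 [1.6, 7.7]]


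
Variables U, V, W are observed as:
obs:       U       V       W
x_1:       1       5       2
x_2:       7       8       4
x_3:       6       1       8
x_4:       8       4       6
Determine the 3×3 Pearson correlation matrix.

Step 1 — column means:
  mean(U) = (1 + 7 + 6 + 8) / 4 = 22/4 = 5.5
  mean(V) = (5 + 8 + 1 + 4) / 4 = 18/4 = 4.5
  mean(W) = (2 + 4 + 8 + 6) / 4 = 20/4 = 5

Step 2 — sample variances and covariances s[i,j] = (1/(n-1)) · Σ_k (x_{k,i} - mean_i) · (x_{k,j} - mean_j), with n-1 = 3:
  s[U,U] = ((-4.5)·(-4.5) + (1.5)·(1.5) + (0.5)·(0.5) + (2.5)·(2.5)) / 3 = 29/3 = 9.6667
  s[U,V] = ((-4.5)·(0.5) + (1.5)·(3.5) + (0.5)·(-3.5) + (2.5)·(-0.5)) / 3 = 0/3 = 0
  s[U,W] = ((-4.5)·(-3) + (1.5)·(-1) + (0.5)·(3) + (2.5)·(1)) / 3 = 16/3 = 5.3333
  s[V,V] = ((0.5)·(0.5) + (3.5)·(3.5) + (-3.5)·(-3.5) + (-0.5)·(-0.5)) / 3 = 25/3 = 8.3333
  s[V,W] = ((0.5)·(-3) + (3.5)·(-1) + (-3.5)·(3) + (-0.5)·(1)) / 3 = -16/3 = -5.3333
  s[W,W] = ((-3)·(-3) + (-1)·(-1) + (3)·(3) + (1)·(1)) / 3 = 20/3 = 6.6667
  Sample standard deviations s_i = √(s[i,i]):
  s(U) = √(9.6667) = 3.1091
  s(V) = √(8.3333) = 2.8868
  s(W) = √(6.6667) = 2.582

Step 3 — r_{ij} = s_{ij} / (s_i · s_j):
  r[U,U] = 1 (diagonal).
  r[U,V] = 0 / (3.1091 · 2.8868) = 0 / 8.9753 = 0
  r[U,W] = 5.3333 / (3.1091 · 2.582) = 5.3333 / 8.0277 = 0.6644
  r[V,V] = 1 (diagonal).
  r[V,W] = -5.3333 / (2.8868 · 2.582) = -5.3333 / 7.4536 = -0.7155
  r[W,W] = 1 (diagonal).

R is symmetric with unit diagonal. Assembling:

R = [[1, 0, 0.6644],
 [0, 1, -0.7155],
 [0.6644, -0.7155, 1]]


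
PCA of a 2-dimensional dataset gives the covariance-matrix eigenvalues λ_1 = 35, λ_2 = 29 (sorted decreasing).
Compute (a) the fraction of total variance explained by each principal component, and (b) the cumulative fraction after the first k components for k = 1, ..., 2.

Step 1 — total variance = trace(Sigma) = Σ λ_i = 35 + 29 = 64.

Step 2 — fraction explained by component i = λ_i / Σ λ:
  PC1: 35/64 = 0.5469
  PC2: 29/64 = 0.4531

Step 3 — cumulative fraction after k components = (λ_1 + ... + λ_k) / Σ λ:
  k = 1: 35/64 = 0.5469
  k = 2: (35 + 29)/64 = 64/64 = 1

Summary (fraction, with percent):

explained: PC1 0.5469 (54.69%), PC2 0.4531 (45.31%);  cumulative: 0.5469, 1


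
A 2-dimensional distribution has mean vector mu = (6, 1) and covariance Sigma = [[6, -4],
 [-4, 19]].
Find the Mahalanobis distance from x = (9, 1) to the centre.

Step 1 — centre the observation: (x - mu) = (3, 0).

Step 2 — invert Sigma. det(Sigma) = 6·19 - (-4)² = 98.
  Sigma^{-1} = (1/det) · [[d, -b], [-b, a]] = [[0.1939, 0.0408],
 [0.0408, 0.0612]].

Step 3 — form the quadratic (x - mu)^T · Sigma^{-1} · (x - mu):
  Sigma^{-1} · (x - mu) = (0.5816, 0.1224).
  (x - mu)^T · [Sigma^{-1} · (x - mu)] = (3)·(0.5816) + (0)·(0.1224) = 1.7449.

Step 4 — take square root: d = √(1.7449) ≈ 1.3209.

d(x, mu) = √(1.7449) ≈ 1.3209


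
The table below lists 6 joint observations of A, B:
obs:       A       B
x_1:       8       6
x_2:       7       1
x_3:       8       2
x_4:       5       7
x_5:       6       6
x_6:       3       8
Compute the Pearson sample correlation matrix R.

Step 1 — column means:
  mean(A) = (8 + 7 + 8 + 5 + 6 + 3) / 6 = 37/6 = 6.1667
  mean(B) = (6 + 1 + 2 + 7 + 6 + 8) / 6 = 30/6 = 5

Step 2 — sample variances and covariances s[i,j] = (1/(n-1)) · Σ_k (x_{k,i} - mean_i) · (x_{k,j} - mean_j), with n-1 = 5:
  s[A,A] = ((1.8333)·(1.8333) + (0.8333)·(0.8333) + (1.8333)·(1.8333) + (-1.1667)·(-1.1667) + (-0.1667)·(-0.1667) + (-3.1667)·(-3.1667)) / 5 = 18.8333/5 = 3.7667
  s[A,B] = ((1.8333)·(1) + (0.8333)·(-4) + (1.8333)·(-3) + (-1.1667)·(2) + (-0.1667)·(1) + (-3.1667)·(3)) / 5 = -19/5 = -3.8
  s[B,B] = ((1)·(1) + (-4)·(-4) + (-3)·(-3) + (2)·(2) + (1)·(1) + (3)·(3)) / 5 = 40/5 = 8
  Sample standard deviations s_i = √(s[i,i]):
  s(A) = √(3.7667) = 1.9408
  s(B) = √(8) = 2.8284

Step 3 — r_{ij} = s_{ij} / (s_i · s_j):
  r[A,A] = 1 (diagonal).
  r[A,B] = -3.8 / (1.9408 · 2.8284) = -3.8 / 5.4894 = -0.6922
  r[B,B] = 1 (diagonal).

R is symmetric with unit diagonal. Assembling:

R = [[1, -0.6922],
 [-0.6922, 1]]


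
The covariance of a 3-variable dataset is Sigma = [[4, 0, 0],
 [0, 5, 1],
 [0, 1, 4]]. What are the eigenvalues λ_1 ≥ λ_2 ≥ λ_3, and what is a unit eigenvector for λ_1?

Step 1 — characteristic polynomial p(λ) = det(λI - Sigma) = λ³ - tr·λ² + c_1·λ - det, where tr = trace, c_1 = sum of the principal 2×2 minors, det = det(Sigma):
  tr = 4 + 5 + 4 = 13,
  c_1 = (4·5 - (0)²) + (4·4 - (0)²) + (5·4 - (1)²) = 20 + 16 + 19 = 55,
  det = 4·(5·4 - (1)²) - (0)·((0)·4 - (1)·(0)) + (0)·((0)·(1) - 5·(0)) = 4·(19) - (0)·(0) + (0)·(0) = 76.
  So p(λ) = λ³ - 13λ² + 55λ - 76.
Step 2 — look for an integer root (rational root theorem: any rational root is an integer divisor of 76). Testing λ = 4:
  p(4) = 64 - 208 + 220 - 76 = 0  ✓
  Dividing out (λ - 4): p(λ) = (λ - 4)(λ² - 9λ + 19).
Step 3 — remaining eigenvalues from the quadratic λ² - 9λ + 19 = 0:
  Δ = 9² - 4·19 = 81 - 76 = 5,  λ = (9 ± √5)/2 = (9 ± 2.2361)/2 ≈ 5.618 or 3.382.
  Sorted: λ_1 = 5.618,  λ_2 = 4,  λ_3 = 3.382  (check: sum = 13 = tr ✓).

Step 4 — unit eigenvector for λ_1 ≈ 5.618: v spans the null space of (Sigma - λ_1 I), whose rows are
  r_1 = (-1.618, 0, 0),  r_2 = (0, -0.618, 1),  r_3 = (0, 1, -1.618).
  v is orthogonal to every row, so take v ∝ r_1 × r_2 = ((0)·(1) - (0)·(-0.618), (0)·(0) - (-1.618)·(1), (-1.618)·(-0.618) - (0)·(0)) ≈ (0, 1.618, 1).
  Let u = (0, 1.618, 1).
  ||u|| = √((0)² + (1.618)² + (1)²) = √(3.618) ≈ 1.9021,  v_1 = u/||u|| ≈ (0, 0.8507, 0.5257) (||v_1|| = 1).

λ_1 = 5.618,  λ_2 = 4,  λ_3 = 3.382;  v_1 ≈ (0, 0.8507, 0.5257)


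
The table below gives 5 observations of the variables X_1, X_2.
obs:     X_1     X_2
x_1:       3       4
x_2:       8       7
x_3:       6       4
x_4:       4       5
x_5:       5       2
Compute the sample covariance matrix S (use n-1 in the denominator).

Step 1 — column means:
  mean(X_1) = (3 + 8 + 6 + 4 + 5) / 5 = 26/5 = 5.2
  mean(X_2) = (4 + 7 + 4 + 5 + 2) / 5 = 22/5 = 4.4

Step 2 — sample covariance S[i,j] = (1/(n-1)) · Σ_k (x_{k,i} - mean_i) · (x_{k,j} - mean_j), with n-1 = 4.
  S[X_1,X_1] = ((-2.2)·(-2.2) + (2.8)·(2.8) + (0.8)·(0.8) + (-1.2)·(-1.2) + (-0.2)·(-0.2)) / 4 = 14.8/4 = 3.7
  S[X_1,X_2] = ((-2.2)·(-0.4) + (2.8)·(2.6) + (0.8)·(-0.4) + (-1.2)·(0.6) + (-0.2)·(-2.4)) / 4 = 7.6/4 = 1.9
  S[X_2,X_2] = ((-0.4)·(-0.4) + (2.6)·(2.6) + (-0.4)·(-0.4) + (0.6)·(0.6) + (-2.4)·(-2.4)) / 4 = 13.2/4 = 3.3

S is symmetric (S[j,i] = S[i,j]). Assembling:

S = [[3.7, 1.9],
 [1.9, 3.3]]


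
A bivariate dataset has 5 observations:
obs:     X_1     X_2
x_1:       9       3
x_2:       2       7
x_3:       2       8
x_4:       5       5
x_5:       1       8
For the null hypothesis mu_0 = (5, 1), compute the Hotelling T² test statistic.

Step 1 — sample mean vector:
  mean(X_1) = (9 + 2 + 2 + 5 + 1) / 5 = 19/5 = 3.8
  mean(X_2) = (3 + 7 + 8 + 5 + 8) / 5 = 31/5 = 6.2
  x̄ = (3.8, 6.2),  deviation x̄ - mu_0 = (3.8, 6.2) - (5, 1) = (-1.2, 5.2).

Step 2 — sample covariance matrix, S[i,j] = (1/(n-1)) · Σ_k (x_{k,i} - mean_i) · (x_{k,j} - mean_j), divisor n-1 = 4:
  S[X_1,X_1] = ((5.2)·(5.2) + (-1.8)·(-1.8) + (-1.8)·(-1.8) + (1.2)·(1.2) + (-2.8)·(-2.8)) / 4 = 42.8/4 = 10.7
  S[X_1,X_2] = ((5.2)·(-3.2) + (-1.8)·(0.8) + (-1.8)·(1.8) + (1.2)·(-1.2) + (-2.8)·(1.8)) / 4 = -27.8/4 = -6.95
  S[X_2,X_2] = ((-3.2)·(-3.2) + (0.8)·(0.8) + (1.8)·(1.8) + (-1.2)·(-1.2) + (1.8)·(1.8)) / 4 = 18.8/4 = 4.7
  S = [[10.7, -6.95],
 [-6.95, 4.7]].

Step 3 — invert S. det(S) = 10.7·4.7 - (-6.95)² = 1.9875.
  S^{-1} = (1/det) · [[d, -b], [-b, a]] = [[2.3648, 3.4969],
 [3.4969, 5.3836]].

Step 4 — quadratic form (x̄ - mu_0)^T · S^{-1} · (x̄ - mu_0):
  S^{-1} · (x̄ - mu_0) = (15.3459, 23.7987),
  (x̄ - mu_0)^T · [...] = (-1.2)·(15.3459) + (5.2)·(23.7987) = 105.3384.

Step 5 — scale by n: T² = 5 · 105.3384 = 526.6918.

T² ≈ 526.6918


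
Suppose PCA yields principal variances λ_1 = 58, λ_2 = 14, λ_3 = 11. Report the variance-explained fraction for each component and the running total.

Step 1 — total variance = trace(Sigma) = Σ λ_i = 58 + 14 + 11 = 83.

Step 2 — fraction explained by component i = λ_i / Σ λ:
  PC1: 58/83 = 0.6988
  PC2: 14/83 = 0.1687
  PC3: 11/83 = 0.1325

Step 3 — cumulative fraction after k components = (λ_1 + ... + λ_k) / Σ λ:
  k = 1: 58/83 = 0.6988
  k = 2: (58 + 14)/83 = 72/83 = 0.8675
  k = 3: (58 + 14 + 11)/83 = 83/83 = 1

Summary (fraction, with percent):

explained: PC1 0.6988 (69.88%), PC2 0.1687 (16.87%), PC3 0.1325 (13.25%);  cumulative: 0.6988, 0.8675, 1


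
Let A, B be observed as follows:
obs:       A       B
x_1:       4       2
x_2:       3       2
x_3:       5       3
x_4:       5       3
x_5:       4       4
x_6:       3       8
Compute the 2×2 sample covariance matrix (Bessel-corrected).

Step 1 — column means:
  mean(A) = (4 + 3 + 5 + 5 + 4 + 3) / 6 = 24/6 = 4
  mean(B) = (2 + 2 + 3 + 3 + 4 + 8) / 6 = 22/6 = 3.6667

Step 2 — sample covariance S[i,j] = (1/(n-1)) · Σ_k (x_{k,i} - mean_i) · (x_{k,j} - mean_j), with n-1 = 5.
  S[A,A] = ((0)·(0) + (-1)·(-1) + (1)·(1) + (1)·(1) + (0)·(0) + (-1)·(-1)) / 5 = 4/5 = 0.8
  S[A,B] = ((0)·(-1.6667) + (-1)·(-1.6667) + (1)·(-0.6667) + (1)·(-0.6667) + (0)·(0.3333) + (-1)·(4.3333)) / 5 = -4/5 = -0.8
  S[B,B] = ((-1.6667)·(-1.6667) + (-1.6667)·(-1.6667) + (-0.6667)·(-0.6667) + (-0.6667)·(-0.6667) + (0.3333)·(0.3333) + (4.3333)·(4.3333)) / 5 = 25.3333/5 = 5.0667

S is symmetric (S[j,i] = S[i,j]). Assembling:

S = [[0.8, -0.8],
 [-0.8, 5.0667]]


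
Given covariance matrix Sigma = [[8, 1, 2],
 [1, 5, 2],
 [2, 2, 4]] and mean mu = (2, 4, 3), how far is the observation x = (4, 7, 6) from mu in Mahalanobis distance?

Step 1 — centre the observation: (x - mu) = (2, 3, 3).

Step 2 — invert Sigma (cofactor / det for 3×3, or solve directly):
  Sigma^{-1} = [[0.1429, 0, -0.0714],
 [0, 0.25, -0.125],
 [-0.0714, -0.125, 0.3482]].

Step 3 — form the quadratic (x - mu)^T · Sigma^{-1} · (x - mu):
  Sigma^{-1} · (x - mu) = (0.0714, 0.375, 0.5268).
  (x - mu)^T · [Sigma^{-1} · (x - mu)] = (2)·(0.0714) + (3)·(0.375) + (3)·(0.5268) = 2.8482.

Step 4 — take square root: d = √(2.8482) ≈ 1.6877.

d(x, mu) = √(2.8482) ≈ 1.6877


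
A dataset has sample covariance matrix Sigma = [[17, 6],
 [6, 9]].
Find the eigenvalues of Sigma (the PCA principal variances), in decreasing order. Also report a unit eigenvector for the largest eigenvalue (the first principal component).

Step 1 — characteristic polynomial of 2×2 Sigma:
  det(Sigma - λI) = λ² - trace · λ + det = 0.
  trace = 17 + 9 = 26, det = 17·9 - (6)² = 117.
Step 2 — discriminant:
  Δ = trace² - 4·det = 676 - 468 = 208.
Step 3 — eigenvalues:
  λ = (trace ± √Δ)/2 = (26 ± 14.4222)/2,
  λ_1 = 20.2111,  λ_2 = 5.7889.

Step 4 — unit eigenvector for λ_1: solve (Sigma - λ_1 I)v = 0. First row:
  (17 - 20.2111)·v_x + (6)·v_y = 0, i.e. (-3.2111)·v_x + (6)·v_y = 0,
  so v ∝ (b, λ_1 - a) = (6, 3.2111) = u.
  ||u|| = √((6)² + (3.2111)²) = √(46.3112) ≈ 6.8052,
  v_1 = u/||u|| ≈ (0.8817, 0.4719) (||v_1|| = 1).

λ_1 = 20.2111,  λ_2 = 5.7889;  v_1 ≈ (0.8817, 0.4719)


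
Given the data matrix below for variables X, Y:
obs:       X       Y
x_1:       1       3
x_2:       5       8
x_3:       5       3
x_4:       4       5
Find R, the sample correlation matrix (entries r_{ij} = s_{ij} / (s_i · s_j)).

Step 1 — column means:
  mean(X) = (1 + 5 + 5 + 4) / 4 = 15/4 = 3.75
  mean(Y) = (3 + 8 + 3 + 5) / 4 = 19/4 = 4.75

Step 2 — sample variances and covariances s[i,j] = (1/(n-1)) · Σ_k (x_{k,i} - mean_i) · (x_{k,j} - mean_j), with n-1 = 3:
  s[X,X] = ((-2.75)·(-2.75) + (1.25)·(1.25) + (1.25)·(1.25) + (0.25)·(0.25)) / 3 = 10.75/3 = 3.5833
  s[X,Y] = ((-2.75)·(-1.75) + (1.25)·(3.25) + (1.25)·(-1.75) + (0.25)·(0.25)) / 3 = 6.75/3 = 2.25
  s[Y,Y] = ((-1.75)·(-1.75) + (3.25)·(3.25) + (-1.75)·(-1.75) + (0.25)·(0.25)) / 3 = 16.75/3 = 5.5833
  Sample standard deviations s_i = √(s[i,i]):
  s(X) = √(3.5833) = 1.893
  s(Y) = √(5.5833) = 2.3629

Step 3 — r_{ij} = s_{ij} / (s_i · s_j):
  r[X,X] = 1 (diagonal).
  r[X,Y] = 2.25 / (1.893 · 2.3629) = 2.25 / 4.4729 = 0.503
  r[Y,Y] = 1 (diagonal).

R is symmetric with unit diagonal. Assembling:

R = [[1, 0.503],
 [0.503, 1]]


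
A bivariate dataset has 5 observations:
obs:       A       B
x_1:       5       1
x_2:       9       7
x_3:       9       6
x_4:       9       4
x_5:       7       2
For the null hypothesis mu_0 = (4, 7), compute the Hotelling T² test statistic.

Step 1 — sample mean vector:
  mean(A) = (5 + 9 + 9 + 9 + 7) / 5 = 39/5 = 7.8
  mean(B) = (1 + 7 + 6 + 4 + 2) / 5 = 20/5 = 4
  x̄ = (7.8, 4),  deviation x̄ - mu_0 = (7.8, 4) - (4, 7) = (3.8, -3).

Step 2 — sample covariance matrix, S[i,j] = (1/(n-1)) · Σ_k (x_{k,i} - mean_i) · (x_{k,j} - mean_j), divisor n-1 = 4:
  S[A,A] = ((-2.8)·(-2.8) + (1.2)·(1.2) + (1.2)·(1.2) + (1.2)·(1.2) + (-0.8)·(-0.8)) / 4 = 12.8/4 = 3.2
  S[A,B] = ((-2.8)·(-3) + (1.2)·(3) + (1.2)·(2) + (1.2)·(0) + (-0.8)·(-2)) / 4 = 16/4 = 4
  S[B,B] = ((-3)·(-3) + (3)·(3) + (2)·(2) + (0)·(0) + (-2)·(-2)) / 4 = 26/4 = 6.5
  S = [[3.2, 4],
 [4, 6.5]].

Step 3 — invert S. det(S) = 3.2·6.5 - (4)² = 4.8.
  S^{-1} = (1/det) · [[d, -b], [-b, a]] = [[1.3542, -0.8333],
 [-0.8333, 0.6667]].

Step 4 — quadratic form (x̄ - mu_0)^T · S^{-1} · (x̄ - mu_0):
  S^{-1} · (x̄ - mu_0) = (7.6458, -5.1667),
  (x̄ - mu_0)^T · [...] = (3.8)·(7.6458) + (-3)·(-5.1667) = 44.5542.

Step 5 — scale by n: T² = 5 · 44.5542 = 222.7708.

T² ≈ 222.7708


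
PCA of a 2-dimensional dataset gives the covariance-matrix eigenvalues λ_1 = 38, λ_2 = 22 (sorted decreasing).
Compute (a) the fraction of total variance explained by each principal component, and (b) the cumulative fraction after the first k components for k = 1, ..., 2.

Step 1 — total variance = trace(Sigma) = Σ λ_i = 38 + 22 = 60.

Step 2 — fraction explained by component i = λ_i / Σ λ:
  PC1: 38/60 = 0.6333
  PC2: 22/60 = 0.3667

Step 3 — cumulative fraction after k components = (λ_1 + ... + λ_k) / Σ λ:
  k = 1: 38/60 = 0.6333
  k = 2: (38 + 22)/60 = 60/60 = 1

Summary (fraction, with percent):

explained: PC1 0.6333 (63.33%), PC2 0.3667 (36.67%);  cumulative: 0.6333, 1


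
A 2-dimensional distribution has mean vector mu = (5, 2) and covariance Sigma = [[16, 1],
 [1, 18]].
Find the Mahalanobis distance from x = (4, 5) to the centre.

Step 1 — centre the observation: (x - mu) = (-1, 3).

Step 2 — invert Sigma. det(Sigma) = 16·18 - (1)² = 287.
  Sigma^{-1} = (1/det) · [[d, -b], [-b, a]] = [[0.0627, -0.0035],
 [-0.0035, 0.0557]].

Step 3 — form the quadratic (x - mu)^T · Sigma^{-1} · (x - mu):
  Sigma^{-1} · (x - mu) = (-0.0732, 0.1707).
  (x - mu)^T · [Sigma^{-1} · (x - mu)] = (-1)·(-0.0732) + (3)·(0.1707) = 0.5854.

Step 4 — take square root: d = √(0.5854) ≈ 0.7651.

d(x, mu) = √(0.5854) ≈ 0.7651


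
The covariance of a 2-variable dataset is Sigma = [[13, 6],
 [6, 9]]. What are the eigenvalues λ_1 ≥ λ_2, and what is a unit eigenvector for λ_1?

Step 1 — characteristic polynomial of 2×2 Sigma:
  det(Sigma - λI) = λ² - trace · λ + det = 0.
  trace = 13 + 9 = 22, det = 13·9 - (6)² = 81.
Step 2 — discriminant:
  Δ = trace² - 4·det = 484 - 324 = 160.
Step 3 — eigenvalues:
  λ = (trace ± √Δ)/2 = (22 ± 12.6491)/2,
  λ_1 = 17.3246,  λ_2 = 4.6754.

Step 4 — unit eigenvector for λ_1: solve (Sigma - λ_1 I)v = 0. First row:
  (13 - 17.3246)·v_x + (6)·v_y = 0, i.e. (-4.3246)·v_x + (6)·v_y = 0,
  so v ∝ (b, λ_1 - a) = (6, 4.3246) = u.
  ||u|| = √((6)² + (4.3246)²) = √(54.7018) ≈ 7.3961,
  v_1 = u/||u|| ≈ (0.8112, 0.5847) (||v_1|| = 1).

λ_1 = 17.3246,  λ_2 = 4.6754;  v_1 ≈ (0.8112, 0.5847)


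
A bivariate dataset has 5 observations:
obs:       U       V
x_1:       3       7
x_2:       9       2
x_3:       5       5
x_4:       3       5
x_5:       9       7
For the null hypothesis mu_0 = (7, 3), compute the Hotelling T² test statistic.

Step 1 — sample mean vector:
  mean(U) = (3 + 9 + 5 + 3 + 9) / 5 = 29/5 = 5.8
  mean(V) = (7 + 2 + 5 + 5 + 7) / 5 = 26/5 = 5.2
  x̄ = (5.8, 5.2),  deviation x̄ - mu_0 = (5.8, 5.2) - (7, 3) = (-1.2, 2.2).

Step 2 — sample covariance matrix, S[i,j] = (1/(n-1)) · Σ_k (x_{k,i} - mean_i) · (x_{k,j} - mean_j), divisor n-1 = 4:
  S[U,U] = ((-2.8)·(-2.8) + (3.2)·(3.2) + (-0.8)·(-0.8) + (-2.8)·(-2.8) + (3.2)·(3.2)) / 4 = 36.8/4 = 9.2
  S[U,V] = ((-2.8)·(1.8) + (3.2)·(-3.2) + (-0.8)·(-0.2) + (-2.8)·(-0.2) + (3.2)·(1.8)) / 4 = -8.8/4 = -2.2
  S[V,V] = ((1.8)·(1.8) + (-3.2)·(-3.2) + (-0.2)·(-0.2) + (-0.2)·(-0.2) + (1.8)·(1.8)) / 4 = 16.8/4 = 4.2
  S = [[9.2, -2.2],
 [-2.2, 4.2]].

Step 3 — invert S. det(S) = 9.2·4.2 - (-2.2)² = 33.8.
  S^{-1} = (1/det) · [[d, -b], [-b, a]] = [[0.1243, 0.0651],
 [0.0651, 0.2722]].

Step 4 — quadratic form (x̄ - mu_0)^T · S^{-1} · (x̄ - mu_0):
  S^{-1} · (x̄ - mu_0) = (-0.0059, 0.5207),
  (x̄ - mu_0)^T · [...] = (-1.2)·(-0.0059) + (2.2)·(0.5207) = 1.1527.

Step 5 — scale by n: T² = 5 · 1.1527 = 5.7633.

T² ≈ 5.7633


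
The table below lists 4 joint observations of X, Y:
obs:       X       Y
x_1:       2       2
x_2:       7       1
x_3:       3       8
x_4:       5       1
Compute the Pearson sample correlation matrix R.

Step 1 — column means:
  mean(X) = (2 + 7 + 3 + 5) / 4 = 17/4 = 4.25
  mean(Y) = (2 + 1 + 8 + 1) / 4 = 12/4 = 3

Step 2 — sample variances and covariances s[i,j] = (1/(n-1)) · Σ_k (x_{k,i} - mean_i) · (x_{k,j} - mean_j), with n-1 = 3:
  s[X,X] = ((-2.25)·(-2.25) + (2.75)·(2.75) + (-1.25)·(-1.25) + (0.75)·(0.75)) / 3 = 14.75/3 = 4.9167
  s[X,Y] = ((-2.25)·(-1) + (2.75)·(-2) + (-1.25)·(5) + (0.75)·(-2)) / 3 = -11/3 = -3.6667
  s[Y,Y] = ((-1)·(-1) + (-2)·(-2) + (5)·(5) + (-2)·(-2)) / 3 = 34/3 = 11.3333
  Sample standard deviations s_i = √(s[i,i]):
  s(X) = √(4.9167) = 2.2174
  s(Y) = √(11.3333) = 3.3665

Step 3 — r_{ij} = s_{ij} / (s_i · s_j):
  r[X,X] = 1 (diagonal).
  r[X,Y] = -3.6667 / (2.2174 · 3.3665) = -3.6667 / 7.4647 = -0.4912
  r[Y,Y] = 1 (diagonal).

R is symmetric with unit diagonal. Assembling:

R = [[1, -0.4912],
 [-0.4912, 1]]


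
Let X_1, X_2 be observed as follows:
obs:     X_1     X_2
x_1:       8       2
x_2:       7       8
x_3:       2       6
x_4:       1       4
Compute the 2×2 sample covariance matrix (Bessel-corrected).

Step 1 — column means:
  mean(X_1) = (8 + 7 + 2 + 1) / 4 = 18/4 = 4.5
  mean(X_2) = (2 + 8 + 6 + 4) / 4 = 20/4 = 5

Step 2 — sample covariance S[i,j] = (1/(n-1)) · Σ_k (x_{k,i} - mean_i) · (x_{k,j} - mean_j), with n-1 = 3.
  S[X_1,X_1] = ((3.5)·(3.5) + (2.5)·(2.5) + (-2.5)·(-2.5) + (-3.5)·(-3.5)) / 3 = 37/3 = 12.3333
  S[X_1,X_2] = ((3.5)·(-3) + (2.5)·(3) + (-2.5)·(1) + (-3.5)·(-1)) / 3 = -2/3 = -0.6667
  S[X_2,X_2] = ((-3)·(-3) + (3)·(3) + (1)·(1) + (-1)·(-1)) / 3 = 20/3 = 6.6667

S is symmetric (S[j,i] = S[i,j]). Assembling:

S = [[12.3333, -0.6667],
 [-0.6667, 6.6667]]


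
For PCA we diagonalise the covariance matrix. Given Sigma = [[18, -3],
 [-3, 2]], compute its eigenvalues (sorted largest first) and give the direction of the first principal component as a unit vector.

Step 1 — characteristic polynomial of 2×2 Sigma:
  det(Sigma - λI) = λ² - trace · λ + det = 0.
  trace = 18 + 2 = 20, det = 18·2 - (-3)² = 27.
Step 2 — discriminant:
  Δ = trace² - 4·det = 400 - 108 = 292.
Step 3 — eigenvalues:
  λ = (trace ± √Δ)/2 = (20 ± 17.088)/2,
  λ_1 = 18.544,  λ_2 = 1.456.

Step 4 — unit eigenvector for λ_1: solve (Sigma - λ_1 I)v = 0. First row:
  (18 - 18.544)·v_x + (-3)·v_y = 0, i.e. (-0.544)·v_x + (-3)·v_y = 0,
  so v ∝ (b, λ_1 - a) = (-3, 0.544); multiply by -1 so the first entry is positive: u = (3, -0.544).
  ||u|| = √((3)² + (-0.544)²) = √(9.2959) ≈ 3.0489,
  v_1 = u/||u|| ≈ (0.984, -0.1784) (||v_1|| = 1).

λ_1 = 18.544,  λ_2 = 1.456;  v_1 ≈ (0.984, -0.1784)


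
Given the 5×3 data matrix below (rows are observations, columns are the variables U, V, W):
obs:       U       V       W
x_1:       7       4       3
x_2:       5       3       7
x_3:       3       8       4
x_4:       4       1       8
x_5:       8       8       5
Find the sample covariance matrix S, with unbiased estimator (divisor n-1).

Step 1 — column means:
  mean(U) = (7 + 5 + 3 + 4 + 8) / 5 = 27/5 = 5.4
  mean(V) = (4 + 3 + 8 + 1 + 8) / 5 = 24/5 = 4.8
  mean(W) = (3 + 7 + 4 + 8 + 5) / 5 = 27/5 = 5.4

Step 2 — sample covariance S[i,j] = (1/(n-1)) · Σ_k (x_{k,i} - mean_i) · (x_{k,j} - mean_j), with n-1 = 4.
  S[U,U] = ((1.6)·(1.6) + (-0.4)·(-0.4) + (-2.4)·(-2.4) + (-1.4)·(-1.4) + (2.6)·(2.6)) / 4 = 17.2/4 = 4.3
  S[U,V] = ((1.6)·(-0.8) + (-0.4)·(-1.8) + (-2.4)·(3.2) + (-1.4)·(-3.8) + (2.6)·(3.2)) / 4 = 5.4/4 = 1.35
  S[U,W] = ((1.6)·(-2.4) + (-0.4)·(1.6) + (-2.4)·(-1.4) + (-1.4)·(2.6) + (2.6)·(-0.4)) / 4 = -5.8/4 = -1.45
  S[V,V] = ((-0.8)·(-0.8) + (-1.8)·(-1.8) + (3.2)·(3.2) + (-3.8)·(-3.8) + (3.2)·(3.2)) / 4 = 38.8/4 = 9.7
  S[V,W] = ((-0.8)·(-2.4) + (-1.8)·(1.6) + (3.2)·(-1.4) + (-3.8)·(2.6) + (3.2)·(-0.4)) / 4 = -16.6/4 = -4.15
  S[W,W] = ((-2.4)·(-2.4) + (1.6)·(1.6) + (-1.4)·(-1.4) + (2.6)·(2.6) + (-0.4)·(-0.4)) / 4 = 17.2/4 = 4.3

S is symmetric (S[j,i] = S[i,j]). Assembling:

S = [[4.3, 1.35, -1.45],
 [1.35, 9.7, -4.15],
 [-1.45, -4.15, 4.3]]


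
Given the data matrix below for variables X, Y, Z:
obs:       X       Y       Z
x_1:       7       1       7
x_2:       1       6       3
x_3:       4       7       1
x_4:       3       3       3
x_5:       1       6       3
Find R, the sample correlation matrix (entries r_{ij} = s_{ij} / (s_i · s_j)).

Step 1 — column means:
  mean(X) = (7 + 1 + 4 + 3 + 1) / 5 = 16/5 = 3.2
  mean(Y) = (1 + 6 + 7 + 3 + 6) / 5 = 23/5 = 4.6
  mean(Z) = (7 + 3 + 1 + 3 + 3) / 5 = 17/5 = 3.4

Step 2 — sample variances and covariances s[i,j] = (1/(n-1)) · Σ_k (x_{k,i} - mean_i) · (x_{k,j} - mean_j), with n-1 = 4:
  s[X,X] = ((3.8)·(3.8) + (-2.2)·(-2.2) + (0.8)·(0.8) + (-0.2)·(-0.2) + (-2.2)·(-2.2)) / 4 = 24.8/4 = 6.2
  s[X,Y] = ((3.8)·(-3.6) + (-2.2)·(1.4) + (0.8)·(2.4) + (-0.2)·(-1.6) + (-2.2)·(1.4)) / 4 = -17.6/4 = -4.4
  s[X,Z] = ((3.8)·(3.6) + (-2.2)·(-0.4) + (0.8)·(-2.4) + (-0.2)·(-0.4) + (-2.2)·(-0.4)) / 4 = 13.6/4 = 3.4
  s[Y,Y] = ((-3.6)·(-3.6) + (1.4)·(1.4) + (2.4)·(2.4) + (-1.6)·(-1.6) + (1.4)·(1.4)) / 4 = 25.2/4 = 6.3
  s[Y,Z] = ((-3.6)·(3.6) + (1.4)·(-0.4) + (2.4)·(-2.4) + (-1.6)·(-0.4) + (1.4)·(-0.4)) / 4 = -19.2/4 = -4.8
  s[Z,Z] = ((3.6)·(3.6) + (-0.4)·(-0.4) + (-2.4)·(-2.4) + (-0.4)·(-0.4) + (-0.4)·(-0.4)) / 4 = 19.2/4 = 4.8
  Sample standard deviations s_i = √(s[i,i]):
  s(X) = √(6.2) = 2.49
  s(Y) = √(6.3) = 2.51
  s(Z) = √(4.8) = 2.1909

Step 3 — r_{ij} = s_{ij} / (s_i · s_j):
  r[X,X] = 1 (diagonal).
  r[X,Y] = -4.4 / (2.49 · 2.51) = -4.4 / 6.2498 = -0.704
  r[X,Z] = 3.4 / (2.49 · 2.1909) = 3.4 / 5.4553 = 0.6233
  r[Y,Y] = 1 (diagonal).
  r[Y,Z] = -4.8 / (2.51 · 2.1909) = -4.8 / 5.4991 = -0.8729
  r[Z,Z] = 1 (diagonal).

R is symmetric with unit diagonal. Assembling:

R = [[1, -0.704, 0.6233],
 [-0.704, 1, -0.8729],
 [0.6233, -0.8729, 1]]


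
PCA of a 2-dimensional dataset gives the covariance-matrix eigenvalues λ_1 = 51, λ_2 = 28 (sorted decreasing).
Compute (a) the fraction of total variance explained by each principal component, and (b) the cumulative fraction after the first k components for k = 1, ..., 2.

Step 1 — total variance = trace(Sigma) = Σ λ_i = 51 + 28 = 79.

Step 2 — fraction explained by component i = λ_i / Σ λ:
  PC1: 51/79 = 0.6456
  PC2: 28/79 = 0.3544

Step 3 — cumulative fraction after k components = (λ_1 + ... + λ_k) / Σ λ:
  k = 1: 51/79 = 0.6456
  k = 2: (51 + 28)/79 = 79/79 = 1

Summary (fraction, with percent):

explained: PC1 0.6456 (64.56%), PC2 0.3544 (35.44%);  cumulative: 0.6456, 1


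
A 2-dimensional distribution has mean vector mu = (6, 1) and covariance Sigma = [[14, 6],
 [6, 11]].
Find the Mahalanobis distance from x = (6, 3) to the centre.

Step 1 — centre the observation: (x - mu) = (0, 2).

Step 2 — invert Sigma. det(Sigma) = 14·11 - (6)² = 118.
  Sigma^{-1} = (1/det) · [[d, -b], [-b, a]] = [[0.0932, -0.0508],
 [-0.0508, 0.1186]].

Step 3 — form the quadratic (x - mu)^T · Sigma^{-1} · (x - mu):
  Sigma^{-1} · (x - mu) = (-0.1017, 0.2373).
  (x - mu)^T · [Sigma^{-1} · (x - mu)] = (0)·(-0.1017) + (2)·(0.2373) = 0.4746.

Step 4 — take square root: d = √(0.4746) ≈ 0.6889.

d(x, mu) = √(0.4746) ≈ 0.6889


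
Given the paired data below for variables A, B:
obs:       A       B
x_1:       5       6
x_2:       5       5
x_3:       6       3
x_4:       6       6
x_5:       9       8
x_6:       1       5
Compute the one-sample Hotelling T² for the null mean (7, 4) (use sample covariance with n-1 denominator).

Step 1 — sample mean vector:
  mean(A) = (5 + 5 + 6 + 6 + 9 + 1) / 6 = 32/6 = 5.3333
  mean(B) = (6 + 5 + 3 + 6 + 8 + 5) / 6 = 33/6 = 5.5
  x̄ = (5.3333, 5.5),  deviation x̄ - mu_0 = (5.3333, 5.5) - (7, 4) = (-1.6667, 1.5).

Step 2 — sample covariance matrix, S[i,j] = (1/(n-1)) · Σ_k (x_{k,i} - mean_i) · (x_{k,j} - mean_j), divisor n-1 = 5:
  S[A,A] = ((-0.3333)·(-0.3333) + (-0.3333)·(-0.3333) + (0.6667)·(0.6667) + (0.6667)·(0.6667) + (3.6667)·(3.6667) + (-4.3333)·(-4.3333)) / 5 = 33.3333/5 = 6.6667
  S[A,B] = ((-0.3333)·(0.5) + (-0.3333)·(-0.5) + (0.6667)·(-2.5) + (0.6667)·(0.5) + (3.6667)·(2.5) + (-4.3333)·(-0.5)) / 5 = 10/5 = 2
  S[B,B] = ((0.5)·(0.5) + (-0.5)·(-0.5) + (-2.5)·(-2.5) + (0.5)·(0.5) + (2.5)·(2.5) + (-0.5)·(-0.5)) / 5 = 13.5/5 = 2.7
  S = [[6.6667, 2],
 [2, 2.7]].

Step 3 — invert S. det(S) = 6.6667·2.7 - (2)² = 14.
  S^{-1} = (1/det) · [[d, -b], [-b, a]] = [[0.1929, -0.1429],
 [-0.1429, 0.4762]].

Step 4 — quadratic form (x̄ - mu_0)^T · S^{-1} · (x̄ - mu_0):
  S^{-1} · (x̄ - mu_0) = (-0.5357, 0.9524),
  (x̄ - mu_0)^T · [...] = (-1.6667)·(-0.5357) + (1.5)·(0.9524) = 2.3214.

Step 5 — scale by n: T² = 6 · 2.3214 = 13.9286.

T² ≈ 13.9286


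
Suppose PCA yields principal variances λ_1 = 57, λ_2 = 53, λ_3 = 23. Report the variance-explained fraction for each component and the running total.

Step 1 — total variance = trace(Sigma) = Σ λ_i = 57 + 53 + 23 = 133.

Step 2 — fraction explained by component i = λ_i / Σ λ:
  PC1: 57/133 = 0.4286
  PC2: 53/133 = 0.3985
  PC3: 23/133 = 0.1729

Step 3 — cumulative fraction after k components = (λ_1 + ... + λ_k) / Σ λ:
  k = 1: 57/133 = 0.4286
  k = 2: (57 + 53)/133 = 110/133 = 0.8271
  k = 3: (57 + 53 + 23)/133 = 133/133 = 1

Summary (fraction, with percent):

explained: PC1 0.4286 (42.86%), PC2 0.3985 (39.85%), PC3 0.1729 (17.29%);  cumulative: 0.4286, 0.8271, 1


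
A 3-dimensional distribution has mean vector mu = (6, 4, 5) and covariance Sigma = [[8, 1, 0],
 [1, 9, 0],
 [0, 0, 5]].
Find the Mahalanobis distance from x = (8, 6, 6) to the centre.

Step 1 — centre the observation: (x - mu) = (2, 2, 1).

Step 2 — invert Sigma (cofactor / det for 3×3, or solve directly):
  Sigma^{-1} = [[0.1268, -0.0141, 0],
 [-0.0141, 0.1127, 0],
 [0, 0, 0.2]].

Step 3 — form the quadratic (x - mu)^T · Sigma^{-1} · (x - mu):
  Sigma^{-1} · (x - mu) = (0.2254, 0.1972, 0.2).
  (x - mu)^T · [Sigma^{-1} · (x - mu)] = (2)·(0.2254) + (2)·(0.1972) + (1)·(0.2) = 1.0451.

Step 4 — take square root: d = √(1.0451) ≈ 1.0223.

d(x, mu) = √(1.0451) ≈ 1.0223


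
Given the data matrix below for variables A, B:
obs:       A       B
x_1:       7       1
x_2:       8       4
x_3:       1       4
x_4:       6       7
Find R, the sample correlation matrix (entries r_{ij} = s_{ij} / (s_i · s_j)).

Step 1 — column means:
  mean(A) = (7 + 8 + 1 + 6) / 4 = 22/4 = 5.5
  mean(B) = (1 + 4 + 4 + 7) / 4 = 16/4 = 4

Step 2 — sample variances and covariances s[i,j] = (1/(n-1)) · Σ_k (x_{k,i} - mean_i) · (x_{k,j} - mean_j), with n-1 = 3:
  s[A,A] = ((1.5)·(1.5) + (2.5)·(2.5) + (-4.5)·(-4.5) + (0.5)·(0.5)) / 3 = 29/3 = 9.6667
  s[A,B] = ((1.5)·(-3) + (2.5)·(0) + (-4.5)·(0) + (0.5)·(3)) / 3 = -3/3 = -1
  s[B,B] = ((-3)·(-3) + (0)·(0) + (0)·(0) + (3)·(3)) / 3 = 18/3 = 6
  Sample standard deviations s_i = √(s[i,i]):
  s(A) = √(9.6667) = 3.1091
  s(B) = √(6) = 2.4495

Step 3 — r_{ij} = s_{ij} / (s_i · s_j):
  r[A,A] = 1 (diagonal).
  r[A,B] = -1 / (3.1091 · 2.4495) = -1 / 7.6158 = -0.1313
  r[B,B] = 1 (diagonal).

R is symmetric with unit diagonal. Assembling:

R = [[1, -0.1313],
 [-0.1313, 1]]


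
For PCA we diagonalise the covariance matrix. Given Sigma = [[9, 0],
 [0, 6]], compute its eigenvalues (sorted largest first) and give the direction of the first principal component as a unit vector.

Step 1 — characteristic polynomial of 2×2 Sigma:
  det(Sigma - λI) = λ² - trace · λ + det = 0.
  trace = 9 + 6 = 15, det = 9·6 - (0)² = 54.
Step 2 — discriminant:
  Δ = trace² - 4·det = 225 - 216 = 9.
Step 3 — eigenvalues:
  λ = (trace ± √Δ)/2 = (15 ± 3)/2,
  λ_1 = 9,  λ_2 = 6.

Step 4 — unit eigenvector for λ_1: Sigma is diagonal, so its eigenvectors are the coordinate axes. λ_1 = 9 is the diagonal entry on the first coordinate axis, hence
  v_1 = (1, 0) (||v_1|| = 1).

λ_1 = 9,  λ_2 = 6;  v_1 ≈ (1, 0)


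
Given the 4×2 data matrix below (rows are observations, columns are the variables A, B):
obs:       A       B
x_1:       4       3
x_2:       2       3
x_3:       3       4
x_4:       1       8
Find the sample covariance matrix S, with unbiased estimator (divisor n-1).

Step 1 — column means:
  mean(A) = (4 + 2 + 3 + 1) / 4 = 10/4 = 2.5
  mean(B) = (3 + 3 + 4 + 8) / 4 = 18/4 = 4.5

Step 2 — sample covariance S[i,j] = (1/(n-1)) · Σ_k (x_{k,i} - mean_i) · (x_{k,j} - mean_j), with n-1 = 3.
  S[A,A] = ((1.5)·(1.5) + (-0.5)·(-0.5) + (0.5)·(0.5) + (-1.5)·(-1.5)) / 3 = 5/3 = 1.6667
  S[A,B] = ((1.5)·(-1.5) + (-0.5)·(-1.5) + (0.5)·(-0.5) + (-1.5)·(3.5)) / 3 = -7/3 = -2.3333
  S[B,B] = ((-1.5)·(-1.5) + (-1.5)·(-1.5) + (-0.5)·(-0.5) + (3.5)·(3.5)) / 3 = 17/3 = 5.6667

S is symmetric (S[j,i] = S[i,j]). Assembling:

S = [[1.6667, -2.3333],
 [-2.3333, 5.6667]]


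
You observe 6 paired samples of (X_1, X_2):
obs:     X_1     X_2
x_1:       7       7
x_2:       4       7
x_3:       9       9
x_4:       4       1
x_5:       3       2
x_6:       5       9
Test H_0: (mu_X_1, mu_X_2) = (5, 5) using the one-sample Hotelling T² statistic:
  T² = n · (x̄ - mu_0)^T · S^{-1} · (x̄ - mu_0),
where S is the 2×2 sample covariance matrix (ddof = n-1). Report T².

Step 1 — sample mean vector:
  mean(X_1) = (7 + 4 + 9 + 4 + 3 + 5) / 6 = 32/6 = 5.3333
  mean(X_2) = (7 + 7 + 9 + 1 + 2 + 9) / 6 = 35/6 = 5.8333
  x̄ = (5.3333, 5.8333),  deviation x̄ - mu_0 = (5.3333, 5.8333) - (5, 5) = (0.3333, 0.8333).

Step 2 — sample covariance matrix, S[i,j] = (1/(n-1)) · Σ_k (x_{k,i} - mean_i) · (x_{k,j} - mean_j), divisor n-1 = 5:
  S[X_1,X_1] = ((1.6667)·(1.6667) + (-1.3333)·(-1.3333) + (3.6667)·(3.6667) + (-1.3333)·(-1.3333) + (-2.3333)·(-2.3333) + (-0.3333)·(-0.3333)) / 5 = 25.3333/5 = 5.0667
  S[X_1,X_2] = ((1.6667)·(1.1667) + (-1.3333)·(1.1667) + (3.6667)·(3.1667) + (-1.3333)·(-4.8333) + (-2.3333)·(-3.8333) + (-0.3333)·(3.1667)) / 5 = 26.3333/5 = 5.2667
  S[X_2,X_2] = ((1.1667)·(1.1667) + (1.1667)·(1.1667) + (3.1667)·(3.1667) + (-4.8333)·(-4.8333) + (-3.8333)·(-3.8333) + (3.1667)·(3.1667)) / 5 = 60.8333/5 = 12.1667
  S = [[5.0667, 5.2667],
 [5.2667, 12.1667]].

Step 3 — invert S. det(S) = 5.0667·12.1667 - (5.2667)² = 33.9067.
  S^{-1} = (1/det) · [[d, -b], [-b, a]] = [[0.3588, -0.1553],
 [-0.1553, 0.1494]].

Step 4 — quadratic form (x̄ - mu_0)^T · S^{-1} · (x̄ - mu_0):
  S^{-1} · (x̄ - mu_0) = (-0.0098, 0.0727),
  (x̄ - mu_0)^T · [...] = (0.3333)·(-0.0098) + (0.8333)·(0.0727) = 0.0573.

Step 5 — scale by n: T² = 6 · 0.0573 = 0.3441.

T² ≈ 0.3441


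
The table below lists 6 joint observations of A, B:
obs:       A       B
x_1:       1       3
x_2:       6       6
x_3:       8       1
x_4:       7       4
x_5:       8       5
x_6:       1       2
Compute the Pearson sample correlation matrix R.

Step 1 — column means:
  mean(A) = (1 + 6 + 8 + 7 + 8 + 1) / 6 = 31/6 = 5.1667
  mean(B) = (3 + 6 + 1 + 4 + 5 + 2) / 6 = 21/6 = 3.5

Step 2 — sample variances and covariances s[i,j] = (1/(n-1)) · Σ_k (x_{k,i} - mean_i) · (x_{k,j} - mean_j), with n-1 = 5:
  s[A,A] = ((-4.1667)·(-4.1667) + (0.8333)·(0.8333) + (2.8333)·(2.8333) + (1.8333)·(1.8333) + (2.8333)·(2.8333) + (-4.1667)·(-4.1667)) / 5 = 54.8333/5 = 10.9667
  s[A,B] = ((-4.1667)·(-0.5) + (0.8333)·(2.5) + (2.8333)·(-2.5) + (1.8333)·(0.5) + (2.8333)·(1.5) + (-4.1667)·(-1.5)) / 5 = 8.5/5 = 1.7
  s[B,B] = ((-0.5)·(-0.5) + (2.5)·(2.5) + (-2.5)·(-2.5) + (0.5)·(0.5) + (1.5)·(1.5) + (-1.5)·(-1.5)) / 5 = 17.5/5 = 3.5
  Sample standard deviations s_i = √(s[i,i]):
  s(A) = √(10.9667) = 3.3116
  s(B) = √(3.5) = 1.8708

Step 3 — r_{ij} = s_{ij} / (s_i · s_j):
  r[A,A] = 1 (diagonal).
  r[A,B] = 1.7 / (3.3116 · 1.8708) = 1.7 / 6.1954 = 0.2744
  r[B,B] = 1 (diagonal).

R is symmetric with unit diagonal. Assembling:

R = [[1, 0.2744],
 [0.2744, 1]]


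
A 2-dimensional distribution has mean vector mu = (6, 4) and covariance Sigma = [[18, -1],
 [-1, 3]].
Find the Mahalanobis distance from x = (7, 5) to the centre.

Step 1 — centre the observation: (x - mu) = (1, 1).

Step 2 — invert Sigma. det(Sigma) = 18·3 - (-1)² = 53.
  Sigma^{-1} = (1/det) · [[d, -b], [-b, a]] = [[0.0566, 0.0189],
 [0.0189, 0.3396]].

Step 3 — form the quadratic (x - mu)^T · Sigma^{-1} · (x - mu):
  Sigma^{-1} · (x - mu) = (0.0755, 0.3585).
  (x - mu)^T · [Sigma^{-1} · (x - mu)] = (1)·(0.0755) + (1)·(0.3585) = 0.434.

Step 4 — take square root: d = √(0.434) ≈ 0.6588.

d(x, mu) = √(0.434) ≈ 0.6588


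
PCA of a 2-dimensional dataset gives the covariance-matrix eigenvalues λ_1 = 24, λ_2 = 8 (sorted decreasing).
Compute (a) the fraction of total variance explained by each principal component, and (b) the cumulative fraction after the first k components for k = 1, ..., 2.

Step 1 — total variance = trace(Sigma) = Σ λ_i = 24 + 8 = 32.

Step 2 — fraction explained by component i = λ_i / Σ λ:
  PC1: 24/32 = 0.75
  PC2: 8/32 = 0.25

Step 3 — cumulative fraction after k components = (λ_1 + ... + λ_k) / Σ λ:
  k = 1: 24/32 = 0.75
  k = 2: (24 + 8)/32 = 32/32 = 1

Summary (fraction, with percent):

explained: PC1 0.75 (75%), PC2 0.25 (25%);  cumulative: 0.75, 1
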